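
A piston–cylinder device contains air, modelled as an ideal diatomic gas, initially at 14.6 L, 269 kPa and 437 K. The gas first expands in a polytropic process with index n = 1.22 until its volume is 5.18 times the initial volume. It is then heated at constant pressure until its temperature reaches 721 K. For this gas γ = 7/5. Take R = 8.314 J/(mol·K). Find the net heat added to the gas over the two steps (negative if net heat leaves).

15500 J

n = P₁V₁/(RT₁) = 269×14.6/(8.314×437) = 1.08 mol.
Step 1 — Polytropic n=1.22: T₂ = T₁(V₁/V₂)^(n−1) = 437×(0.193)^0.22 = 304 K; P₂ = P₁(V₁/V₂)^n = 36.2 kPa.
W = (P₁V₁−P₂V₂)/(n−1) = (269×14.6−36.2×75.6)/0.22 = 5420 J.
ΔU = nCvΔT = 1.08×20.8×(304−437) = -2980 J.
Q = ΔU + W = 2440 J.
State after step 1: P = 36.2 kPa, V = 75.6 L, T = 304 K.
Step 2 — Isobaric: P stays 36.2 kPa; V/T = const ⇒ T₂ = 721 K, V₂ = 179 L.
W = PΔV = 36.2×(179−75.6) kPa·L = 3740 J.
ΔU = nCvΔT = 1.08×20.8×(721−304) = 9360 J.
Q = ΔU + W = nCpΔT = 13100 J.
Net over both steps: W = 9160 J, Q = 15500 J, ΔU = 6380 J.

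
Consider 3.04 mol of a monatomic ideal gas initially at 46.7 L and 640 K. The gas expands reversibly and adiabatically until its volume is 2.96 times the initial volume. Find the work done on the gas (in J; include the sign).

-12500 J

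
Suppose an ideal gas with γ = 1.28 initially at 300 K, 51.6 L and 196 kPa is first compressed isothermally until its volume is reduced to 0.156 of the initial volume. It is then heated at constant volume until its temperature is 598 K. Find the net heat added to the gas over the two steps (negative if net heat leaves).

n = P₁V₁/(RT₁) = 196×51.6/(8.314×300) = 4.05 mol.
Step 1 — Isothermal: T stays 300 K; PV = const ⇒ V₂ = 8.05 L, P₂ = 1260 kPa.
ΔU = 0 (ideal gas, T constant).
W = nRT ln(V₂/V₁) = 4.05×8.314×300×ln(0.156) = -18800 J.
Q = ΔU + W = -18800 J.
State after step 1: P = 1260 kPa, V = 8.05 L, T = 300 K.
Step 2 — Isochoric: V stays 8.05 L; P/T = const ⇒ T₂ = 598 K, P₂ = 2500 kPa.
W = 0 (no volume change).
ΔU = nCvΔT = 4.05×29.7×(598−300) = 35900 J.
Q = ΔU = 35900 J.
Net over both steps: W = -18800 J, Q = 17100 J, ΔU = 35900 J.

17100 J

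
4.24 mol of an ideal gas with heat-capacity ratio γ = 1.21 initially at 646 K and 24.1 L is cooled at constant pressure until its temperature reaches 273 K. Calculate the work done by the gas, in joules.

P₁ = nRT₁/V₁ = 4.24×8.314×646/24.1 = 945 kPa.
Isobaric: P stays 945 kPa; V/T = const ⇒ T₂ = 273 K, V₂ = 10.2 L.
W = PΔV = 945×(10.2−24.1) kPa·L = -13100 J.

-13100 J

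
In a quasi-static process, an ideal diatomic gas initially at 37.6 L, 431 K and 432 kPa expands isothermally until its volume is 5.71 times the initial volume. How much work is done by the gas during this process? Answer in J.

28300 J

n = P₁V₁/(RT₁) = 432×37.6/(8.314×431) = 4.53 mol.
Isothermal: T stays 431 K; PV = const ⇒ V₂ = 215 L, P₂ = 75.7 kPa.
W = nRT ln(V₂/V₁) = 4.53×8.314×431×ln(5.71) = 28300 J.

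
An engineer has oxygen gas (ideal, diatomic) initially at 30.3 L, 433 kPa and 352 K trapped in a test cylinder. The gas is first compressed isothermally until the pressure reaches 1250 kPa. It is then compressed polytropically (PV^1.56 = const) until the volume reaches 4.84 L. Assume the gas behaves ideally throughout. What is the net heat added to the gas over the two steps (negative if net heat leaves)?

-8820 J

n = P₁V₁/(RT₁) = 433×30.3/(8.314×352) = 4.48 mol.
Step 1 — Isothermal: T stays 352 K; PV = const ⇒ V₂ = 10.5 L, P₂ = 1250 kPa.
ΔU = 0 (ideal gas, T constant).
W = nRT ln(V₂/V₁) = 4.48×8.314×352×ln(0.346) = -13900 J.
Q = ΔU + W = -13900 J.
State after step 1: P = 1250 kPa, V = 10.5 L, T = 352 K.
Step 2 — Polytropic n=1.56: T₂ = T₁(V₁/V₂)^(n−1) = 352×(2.17)^0.56 = 543 K; P₂ = P₁(V₁/V₂)^n = 4180 kPa.
W = (P₁V₁−P₂V₂)/(n−1) = (1250×10.5−4180×4.84)/0.56 = -12700 J.
ΔU = nCvΔT = 4.48×20.8×(543−352) = 17800 J.
Q = ΔU + W = 5090 J.
Net over both steps: W = -26600 J, Q = -8820 J, ΔU = 17800 J.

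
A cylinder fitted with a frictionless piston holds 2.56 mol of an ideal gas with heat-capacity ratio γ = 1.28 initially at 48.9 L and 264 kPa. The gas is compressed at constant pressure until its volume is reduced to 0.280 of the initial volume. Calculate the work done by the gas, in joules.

T₁ = P₁V₁/(nR) = 264×48.9/(2.56×8.314) = 607 K.
Isobaric: P stays 264 kPa; V/T = const ⇒ T₂ = 170 K, V₂ = 13.7 L.
W = PΔV = 264×(13.7−48.9) kPa·L = -9290 J.

-9290 J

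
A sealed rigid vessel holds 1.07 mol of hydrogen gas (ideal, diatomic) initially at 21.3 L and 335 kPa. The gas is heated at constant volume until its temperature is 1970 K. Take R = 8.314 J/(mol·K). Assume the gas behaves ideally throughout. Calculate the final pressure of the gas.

T₁ = P₁V₁/(nR) = 335×21.3/(1.07×8.314) = 802 K.
Isochoric: V stays 21.3 L; P/T = const ⇒ T₂ = 1970 K, P₂ = 823 kPa.

823 kPa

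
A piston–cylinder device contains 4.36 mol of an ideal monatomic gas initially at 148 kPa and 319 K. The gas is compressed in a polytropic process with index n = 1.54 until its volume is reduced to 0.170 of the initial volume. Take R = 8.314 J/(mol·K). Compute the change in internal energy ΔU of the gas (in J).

27800 J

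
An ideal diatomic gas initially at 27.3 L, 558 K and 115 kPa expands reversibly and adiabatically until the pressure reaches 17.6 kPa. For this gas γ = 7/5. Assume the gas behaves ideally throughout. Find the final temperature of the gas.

Adiabatic: T₂/T₁ = (P₂/P₁)^((γ−1)/γ) ⇒ T₂ = 558×(0.153)^0.286 = 326 K; V₂ = 104 L.

326 K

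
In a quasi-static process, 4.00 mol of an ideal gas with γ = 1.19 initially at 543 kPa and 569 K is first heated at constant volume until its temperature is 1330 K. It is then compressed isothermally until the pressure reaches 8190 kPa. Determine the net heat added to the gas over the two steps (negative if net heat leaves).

50700 J

V₁ = nRT₁/P₁ = 4.00×8.314×569/543 = 34.8 L.
Step 1 — Isochoric: V stays 34.8 L; P/T = const ⇒ T₂ = 1330 K, P₂ = 1270 kPa.
W = 0 (no volume change).
ΔU = nCvΔT = 4.00×43.8×(1330−569) = 133000 J.
Q = ΔU = 133000 J.
State after step 1: P = 1270 kPa, V = 34.8 L, T = 1330 K.
Step 2 — Isothermal: T stays 1330 K; PV = const ⇒ V₂ = 5.40 L, P₂ = 8190 kPa.
ΔU = 0 (ideal gas, T constant).
W = nRT ln(V₂/V₁) = 4.00×8.314×1330×ln(0.155) = -82500 J.
Q = ΔU + W = -82500 J.
Net over both steps: W = -82500 J, Q = 50700 J, ΔU = 133000 J.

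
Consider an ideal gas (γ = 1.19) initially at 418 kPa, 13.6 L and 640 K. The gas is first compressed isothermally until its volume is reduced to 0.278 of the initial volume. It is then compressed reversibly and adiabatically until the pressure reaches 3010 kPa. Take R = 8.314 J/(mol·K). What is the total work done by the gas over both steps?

n = P₁V₁/(RT₁) = 418×13.6/(8.314×640) = 1.07 mol.
Step 1 — Isothermal: T stays 640 K; PV = const ⇒ V₂ = 3.78 L, P₂ = 1500 kPa.
ΔU = 0 (ideal gas, T constant).
W = nRT ln(V₂/V₁) = 1.07×8.314×640×ln(0.278) = -7280 J.
Q = ΔU + W = -7280 J.
State after step 1: P = 1500 kPa, V = 3.78 L, T = 640 K.
Step 2 — Adiabatic: T₂/T₁ = (P₂/P₁)^((γ−1)/γ) ⇒ T₂ = 640×(2.00)^0.160 = 715 K; V₂ = 2.11 L.
ΔU = nCvΔT = 1.07×43.8×(715−640) = 3510 J.
Q = 0 for an adiabatic process, so W = −ΔU = -3510 J.
Net over both steps: W = -10800 J, Q = -7280 J, ΔU = 3510 J.

-10800 J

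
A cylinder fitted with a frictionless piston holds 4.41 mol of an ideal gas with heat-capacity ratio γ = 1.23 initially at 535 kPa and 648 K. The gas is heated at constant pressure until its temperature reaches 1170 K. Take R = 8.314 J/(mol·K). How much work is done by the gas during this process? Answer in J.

19100 J

V₁ = nRT₁/P₁ = 4.41×8.314×648/535 = 44.4 L.
Isobaric: P stays 535 kPa; V/T = const ⇒ T₂ = 1170 K, V₂ = 80.2 L.
W = PΔV = 535×(80.2−44.4) kPa·L = 19100 J.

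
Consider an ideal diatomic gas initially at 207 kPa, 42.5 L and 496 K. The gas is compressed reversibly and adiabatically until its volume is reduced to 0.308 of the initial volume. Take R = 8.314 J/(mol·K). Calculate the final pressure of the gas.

1080 kPa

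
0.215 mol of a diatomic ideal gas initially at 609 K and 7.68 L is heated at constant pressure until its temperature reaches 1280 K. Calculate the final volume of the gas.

16.1 L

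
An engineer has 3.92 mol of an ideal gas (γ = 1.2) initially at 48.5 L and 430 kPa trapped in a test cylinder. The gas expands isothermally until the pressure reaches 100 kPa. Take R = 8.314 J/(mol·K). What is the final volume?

209 L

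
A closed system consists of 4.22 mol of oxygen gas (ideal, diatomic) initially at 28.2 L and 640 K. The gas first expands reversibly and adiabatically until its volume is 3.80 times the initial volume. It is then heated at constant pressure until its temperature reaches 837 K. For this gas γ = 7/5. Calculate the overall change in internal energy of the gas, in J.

17300 J

P₁ = nRT₁/V₁ = 4.22×8.314×640/28.2 = 796 kPa.
Step 1 — Adiabatic: TV^(γ−1) = const ⇒ T₂ = 640×(0.263)^0.400 = 375 K; PV^γ = const ⇒ P₂ = 123 kPa.
ΔU = nCvΔT = 4.22×20.8×(375−640) = -23200 J.
Q = 0 for an adiabatic process, so W = −ΔU = 23200 J.
State after step 1: P = 123 kPa, V = 107 L, T = 375 K.
Step 2 — Isobaric: P stays 123 kPa; V/T = const ⇒ T₂ = 837 K, V₂ = 239 L.
W = PΔV = 123×(239−107) kPa·L = 16200 J.
ΔU = nCvΔT = 4.22×20.8×(837−375) = 40500 J.
Q = ΔU + W = nCpΔT = 56700 J.
Net over both steps: W = 39400 J, Q = 56700 J, ΔU = 17300 J.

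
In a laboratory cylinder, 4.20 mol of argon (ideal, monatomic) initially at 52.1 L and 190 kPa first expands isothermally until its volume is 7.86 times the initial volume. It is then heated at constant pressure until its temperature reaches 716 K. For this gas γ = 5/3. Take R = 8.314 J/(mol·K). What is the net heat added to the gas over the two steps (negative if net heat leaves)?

T₁ = P₁V₁/(nR) = 190×52.1/(4.20×8.314) = 283 K.
Step 1 — Isothermal: T stays 283 K; PV = const ⇒ V₂ = 410 L, P₂ = 24.2 kPa.
ΔU = 0 (ideal gas, T constant).
W = nRT ln(V₂/V₁) = 4.20×8.314×283×ln(7.86) = 20400 J.
Q = ΔU + W = 20400 J.
State after step 1: P = 24.2 kPa, V = 410 L, T = 283 K.
Step 2 — Isobaric: P stays 24.2 kPa; V/T = const ⇒ T₂ = 716 K, V₂ = 1030 L.
W = PΔV = 24.2×(1030−410) kPa·L = 15100 J.
ΔU = nCvΔT = 4.20×12.5×(716−283) = 22700 J.
Q = ΔU + W = nCpΔT = 37800 J.
Net over both steps: W = 35500 J, Q = 58200 J, ΔU = 22700 J.

58200 J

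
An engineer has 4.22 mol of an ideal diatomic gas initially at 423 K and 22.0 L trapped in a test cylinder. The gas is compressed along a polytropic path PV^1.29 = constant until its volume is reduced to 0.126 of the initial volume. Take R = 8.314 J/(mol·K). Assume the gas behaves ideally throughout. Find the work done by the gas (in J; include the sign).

-42100 J

P₁ = nRT₁/V₁ = 4.22×8.314×423/22.0 = 675 kPa.
Polytropic n=1.29: T₂ = T₁(V₁/V₂)^(n−1) = 423×(7.94)^0.29 = 771 K; P₂ = P₁(V₁/V₂)^n = 9760 kPa.
W = (P₁V₁−P₂V₂)/(n−1) = (675×22.0−9760×2.77)/0.29 = -42100 J.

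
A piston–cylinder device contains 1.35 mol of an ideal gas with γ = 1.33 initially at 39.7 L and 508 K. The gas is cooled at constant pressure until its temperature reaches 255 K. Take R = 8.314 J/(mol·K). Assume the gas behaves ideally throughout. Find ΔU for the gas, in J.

-8600 J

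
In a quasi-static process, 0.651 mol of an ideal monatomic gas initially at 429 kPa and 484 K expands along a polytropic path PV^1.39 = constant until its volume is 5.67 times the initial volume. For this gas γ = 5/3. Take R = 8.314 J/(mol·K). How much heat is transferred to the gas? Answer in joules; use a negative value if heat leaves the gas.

V₁ = nRT₁/P₁ = 0.651×8.314×484/429 = 6.11 L.
Polytropic n=1.39: T₂ = T₁(V₁/V₂)^(n−1) = 484×(0.176)^0.39 = 246 K; P₂ = P₁(V₁/V₂)^n = 38.5 kPa.
W = (P₁V₁−P₂V₂)/(n−1) = (429×6.11−38.5×34.6)/0.39 = 3300 J.
ΔU = nCvΔT = 0.651×12.5×(246−484) = -1930 J.
Q = ΔU + W = 1370 J.

1370 J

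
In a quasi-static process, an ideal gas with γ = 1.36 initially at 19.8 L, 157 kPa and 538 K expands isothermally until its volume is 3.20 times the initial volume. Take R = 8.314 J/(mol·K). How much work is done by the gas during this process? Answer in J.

n = P₁V₁/(RT₁) = 157×19.8/(8.314×538) = 0.695 mol.
Isothermal: T stays 538 K; PV = const ⇒ V₂ = 63.4 L, P₂ = 49.1 kPa.
W = nRT ln(V₂/V₁) = 0.695×8.314×538×ln(3.20) = 3620 J.

3620 J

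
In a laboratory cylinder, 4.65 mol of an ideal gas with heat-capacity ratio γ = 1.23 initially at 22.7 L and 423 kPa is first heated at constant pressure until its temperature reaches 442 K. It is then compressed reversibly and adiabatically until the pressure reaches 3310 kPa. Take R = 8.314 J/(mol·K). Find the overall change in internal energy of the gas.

T₁ = P₁V₁/(nR) = 423×22.7/(4.65×8.314) = 248 K.
Step 1 — Isobaric: P stays 423 kPa; V/T = const ⇒ T₂ = 442 K, V₂ = 40.4 L.
W = PΔV = 423×(40.4−22.7) kPa·L = 7490 J.
ΔU = nCvΔT = 4.65×36.1×(442−248) = 32500 J.
Q = ΔU + W = nCpΔT = 40000 J.
State after step 1: P = 423 kPa, V = 40.4 L, T = 442 K.
Step 2 — Adiabatic: T₂/T₁ = (P₂/P₁)^((γ−1)/γ) ⇒ T₂ = 442×(7.83)^0.187 = 649 K; V₂ = 7.58 L.
ΔU = nCvΔT = 4.65×36.1×(649−442) = 34900 J.
Q = 0 for an adiabatic process, so W = −ΔU = -34900 J.
Net over both steps: W = -27400 J, Q = 40000 J, ΔU = 67400 J.

67400 J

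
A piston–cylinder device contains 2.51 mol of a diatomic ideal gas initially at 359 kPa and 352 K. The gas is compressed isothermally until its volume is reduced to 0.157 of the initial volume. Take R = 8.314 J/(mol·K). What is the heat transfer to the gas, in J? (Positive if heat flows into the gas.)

-13600 J

V₁ = nRT₁/P₁ = 2.51×8.314×352/359 = 20.5 L.
Isothermal: T stays 352 K; PV = const ⇒ V₂ = 3.21 L, P₂ = 2290 kPa.
ΔU = 0 (ideal gas, T constant).
W = nRT ln(V₂/V₁) = 2.51×8.314×352×ln(0.157) = -13600 J.
Q = ΔU + W = -13600 J.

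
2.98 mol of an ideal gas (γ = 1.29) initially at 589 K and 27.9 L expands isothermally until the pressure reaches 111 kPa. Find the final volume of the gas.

P₁ = nRT₁/V₁ = 2.98×8.314×589/27.9 = 523 kPa.
Isothermal: T stays 589 K; PV = const ⇒ V₂ = 131 L, P₂ = 111 kPa.

131 L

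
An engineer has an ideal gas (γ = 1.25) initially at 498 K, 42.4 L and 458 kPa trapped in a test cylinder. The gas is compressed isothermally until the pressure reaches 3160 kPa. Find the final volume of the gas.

Isothermal: T stays 498 K; PV = const ⇒ V₂ = 6.15 L, P₂ = 3160 kPa.

6.15 L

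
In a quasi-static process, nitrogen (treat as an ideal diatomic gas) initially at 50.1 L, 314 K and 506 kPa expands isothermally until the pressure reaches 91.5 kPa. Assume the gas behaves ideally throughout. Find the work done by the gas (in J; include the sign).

43400 J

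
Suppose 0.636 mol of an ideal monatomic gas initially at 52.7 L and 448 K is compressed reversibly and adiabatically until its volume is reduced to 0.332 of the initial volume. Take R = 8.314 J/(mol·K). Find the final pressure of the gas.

282 kPa

P₁ = nRT₁/V₁ = 0.636×8.314×448/52.7 = 45.0 kPa.
Adiabatic: TV^(γ−1) = const ⇒ T₂ = 448×(3.01)^0.667 = 934 K; PV^γ = const ⇒ P₂ = 282 kPa.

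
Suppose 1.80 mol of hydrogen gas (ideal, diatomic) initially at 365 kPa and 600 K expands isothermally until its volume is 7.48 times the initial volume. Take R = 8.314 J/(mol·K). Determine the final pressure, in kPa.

V₁ = nRT₁/P₁ = 1.80×8.314×600/365 = 24.6 L.
Isothermal: T stays 600 K; PV = const ⇒ V₂ = 184 L, P₂ = 48.8 kPa.

48.8 kPa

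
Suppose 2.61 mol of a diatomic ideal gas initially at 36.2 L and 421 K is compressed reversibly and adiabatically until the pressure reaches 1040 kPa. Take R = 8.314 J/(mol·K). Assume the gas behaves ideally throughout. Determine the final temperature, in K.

P₁ = nRT₁/V₁ = 2.61×8.314×421/36.2 = 252 kPa.
Adiabatic: T₂/T₁ = (P₂/P₁)^((γ−1)/γ) ⇒ T₂ = 421×(4.12)^0.286 = 631 K; V₂ = 13.2 L.

631 K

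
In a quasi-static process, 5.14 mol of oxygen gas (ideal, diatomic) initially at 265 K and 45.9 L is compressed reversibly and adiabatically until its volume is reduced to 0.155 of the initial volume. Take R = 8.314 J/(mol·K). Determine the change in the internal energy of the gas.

P₁ = nRT₁/V₁ = 5.14×8.314×265/45.9 = 247 kPa.
Adiabatic: TV^(γ−1) = const ⇒ T₂ = 265×(6.45)^0.400 = 559 K; PV^γ = const ⇒ P₂ = 3360 kPa.
For an ideal gas ΔU = nCvΔT with Cv = (5/2)R = 20.8 J/(mol·K).
ΔU = 5.14×20.8×(559−265) = 31400 J.

31400 J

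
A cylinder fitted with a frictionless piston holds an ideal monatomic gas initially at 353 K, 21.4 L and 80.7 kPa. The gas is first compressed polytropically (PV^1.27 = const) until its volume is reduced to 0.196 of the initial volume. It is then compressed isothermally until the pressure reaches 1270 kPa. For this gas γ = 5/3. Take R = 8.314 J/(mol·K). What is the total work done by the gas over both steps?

-5380 J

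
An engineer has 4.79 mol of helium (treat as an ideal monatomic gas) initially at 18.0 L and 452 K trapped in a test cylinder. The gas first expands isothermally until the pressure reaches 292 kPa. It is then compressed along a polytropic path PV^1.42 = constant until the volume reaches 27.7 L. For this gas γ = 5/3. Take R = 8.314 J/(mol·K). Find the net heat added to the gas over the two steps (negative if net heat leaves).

15800 J

P₁ = nRT₁/V₁ = 4.79×8.314×452/18.0 = 1000 kPa.
Step 1 — Isothermal: T stays 452 K; PV = const ⇒ V₂ = 61.6 L, P₂ = 292 kPa.
ΔU = 0 (ideal gas, T constant).
W = nRT ln(V₂/V₁) = 4.79×8.314×452×ln(3.42) = 22200 J.
Q = ΔU + W = 22200 J.
State after step 1: P = 292 kPa, V = 61.6 L, T = 452 K.
Step 2 — Polytropic n=1.42: T₂ = T₁(V₁/V₂)^(n−1) = 452×(2.23)^0.42 = 632 K; P₂ = P₁(V₁/V₂)^n = 909 kPa.
W = (P₁V₁−P₂V₂)/(n−1) = (292×61.6−909×27.7)/0.42 = -17100 J.
ΔU = nCvΔT = 4.79×12.5×(632−452) = 10800 J.
Q = ΔU + W = -6330 J.
Net over both steps: W = 5040 J, Q = 15800 J, ΔU = 10800 J.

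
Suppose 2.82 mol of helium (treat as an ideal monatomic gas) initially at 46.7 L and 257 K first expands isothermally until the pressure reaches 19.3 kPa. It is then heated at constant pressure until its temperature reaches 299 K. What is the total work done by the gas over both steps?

P₁ = nRT₁/V₁ = 2.82×8.314×257/46.7 = 129 kPa.
Step 1 — Isothermal: T stays 257 K; PV = const ⇒ V₂ = 312 L, P₂ = 19.3 kPa.
ΔU = 0 (ideal gas, T constant).
W = nRT ln(V₂/V₁) = 2.82×8.314×257×ln(6.69) = 11400 J.
Q = ΔU + W = 11400 J.
State after step 1: P = 19.3 kPa, V = 312 L, T = 257 K.
Step 2 — Isobaric: P stays 19.3 kPa; V/T = const ⇒ T₂ = 299 K, V₂ = 363 L.
W = PΔV = 19.3×(363−312) kPa·L = 985 J.
ΔU = nCvΔT = 2.82×12.5×(299−257) = 1480 J.
Q = ΔU + W = nCpΔT = 2460 J.
Net over both steps: W = 12400 J, Q = 13900 J, ΔU = 1480 J.

12400 J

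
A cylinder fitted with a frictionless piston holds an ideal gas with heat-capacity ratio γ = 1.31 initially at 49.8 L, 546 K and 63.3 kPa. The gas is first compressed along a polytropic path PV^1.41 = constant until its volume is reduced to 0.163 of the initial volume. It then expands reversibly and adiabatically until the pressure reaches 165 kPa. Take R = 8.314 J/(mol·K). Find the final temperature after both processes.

787 K

n = P₁V₁/(RT₁) = 63.3×49.8/(8.314×546) = 0.694 mol.
Step 1 — Polytropic n=1.41: T₂ = T₁(V₁/V₂)^(n−1) = 546×(6.13)^0.41 = 1150 K; P₂ = P₁(V₁/V₂)^n = 817 kPa.
W = (P₁V₁−P₂V₂)/(n−1) = (63.3×49.8−817×8.12)/0.41 = -8490 J.
ΔU = nCvΔT = 0.694×26.8×(1150−546) = 11200 J.
Q = ΔU + W = 2740 J.
State after step 1: P = 817 kPa, V = 8.12 L, T = 1150 K.
Step 2 — Adiabatic: T₂/T₁ = (P₂/P₁)^((γ−1)/γ) ⇒ T₂ = 1150×(0.202)^0.237 = 787 K; V₂ = 27.5 L.
ΔU = nCvΔT = 0.694×26.8×(787−1150) = -6740 J.
Q = 0 for an adiabatic process, so W = −ΔU = 6740 J.
Net over both steps: W = -1740 J, Q = 2740 J, ΔU = 4480 J.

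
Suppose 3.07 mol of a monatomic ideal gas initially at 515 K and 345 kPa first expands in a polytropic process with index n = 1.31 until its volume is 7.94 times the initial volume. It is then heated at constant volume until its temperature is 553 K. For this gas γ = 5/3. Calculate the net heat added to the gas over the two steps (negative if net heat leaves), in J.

21600 J

V₁ = nRT₁/P₁ = 3.07×8.314×515/345 = 38.1 L.
Step 1 — Polytropic n=1.31: T₂ = T₁(V₁/V₂)^(n−1) = 515×(0.126)^0.31 = 271 K; P₂ = P₁(V₁/V₂)^n = 22.9 kPa.
W = (P₁V₁−P₂V₂)/(n−1) = (345×38.1−22.9×303)/0.31 = 20100 J.
ΔU = nCvΔT = 3.07×12.5×(271−515) = -9340 J.
Q = ΔU + W = 10800 J.
State after step 1: P = 22.9 kPa, V = 303 L, T = 271 K.
Step 2 — Isochoric: V stays 303 L; P/T = const ⇒ T₂ = 553 K, P₂ = 46.7 kPa.
W = 0 (no volume change).
ΔU = nCvΔT = 3.07×12.5×(553−271) = 10800 J.
Q = ΔU = 10800 J.
Net over both steps: W = 20100 J, Q = 21600 J, ΔU = 1450 J.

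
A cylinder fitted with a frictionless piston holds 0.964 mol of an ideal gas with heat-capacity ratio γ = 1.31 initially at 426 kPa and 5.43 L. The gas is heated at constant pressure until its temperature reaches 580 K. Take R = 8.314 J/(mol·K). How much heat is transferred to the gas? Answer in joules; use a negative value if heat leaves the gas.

T₁ = P₁V₁/(nR) = 426×5.43/(0.964×8.314) = 289 K.
Isobaric: P stays 426 kPa; V/T = const ⇒ T₂ = 580 K, V₂ = 10.9 L.
W = PΔV = 426×(10.9−5.43) kPa·L = 2340 J.
ΔU = nCvΔT = 0.964×26.8×(580−289) = 7530 J.
Q = ΔU + W = nCpΔT = 9870 J.

9870 J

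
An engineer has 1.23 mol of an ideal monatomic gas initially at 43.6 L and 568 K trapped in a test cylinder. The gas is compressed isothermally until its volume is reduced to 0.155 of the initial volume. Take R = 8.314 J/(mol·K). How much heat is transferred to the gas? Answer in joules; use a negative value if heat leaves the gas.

-10800 J

P₁ = nRT₁/V₁ = 1.23×8.314×568/43.6 = 133 kPa.
Isothermal: T stays 568 K; PV = const ⇒ V₂ = 6.76 L, P₂ = 859 kPa.
ΔU = 0 (ideal gas, T constant).
W = nRT ln(V₂/V₁) = 1.23×8.314×568×ln(0.155) = -10800 J.
Q = ΔU + W = -10800 J.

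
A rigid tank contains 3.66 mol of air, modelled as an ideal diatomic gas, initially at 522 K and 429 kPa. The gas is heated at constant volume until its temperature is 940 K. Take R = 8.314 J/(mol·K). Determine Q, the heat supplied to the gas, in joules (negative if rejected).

V₁ = nRT₁/P₁ = 3.66×8.314×522/429 = 37.0 L.
Isochoric: V stays 37.0 L; P/T = const ⇒ T₂ = 940 K, P₂ = 773 kPa.
W = 0 (no volume change).
ΔU = nCvΔT = 3.66×20.8×(940−522) = 31800 J.
Q = ΔU = 31800 J.

31800 J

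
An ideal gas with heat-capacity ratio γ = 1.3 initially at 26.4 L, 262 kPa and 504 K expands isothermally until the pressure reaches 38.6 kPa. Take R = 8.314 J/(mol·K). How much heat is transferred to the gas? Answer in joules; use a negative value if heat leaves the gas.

n = P₁V₁/(RT₁) = 262×26.4/(8.314×504) = 1.65 mol.
Isothermal: T stays 504 K; PV = const ⇒ V₂ = 179 L, P₂ = 38.6 kPa.
ΔU = 0 (ideal gas, T constant).
W = nRT ln(V₂/V₁) = 1.65×8.314×504×ln(6.79) = 13200 J.
Q = ΔU + W = 13200 J.

13200 J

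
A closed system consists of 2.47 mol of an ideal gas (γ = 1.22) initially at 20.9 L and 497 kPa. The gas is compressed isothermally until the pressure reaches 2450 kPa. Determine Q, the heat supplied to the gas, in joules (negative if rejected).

T₁ = P₁V₁/(nR) = 497×20.9/(2.47×8.314) = 506 K.
Isothermal: T stays 506 K; PV = const ⇒ V₂ = 4.24 L, P₂ = 2450 kPa.
ΔU = 0 (ideal gas, T constant).
W = nRT ln(V₂/V₁) = 2.47×8.314×506×ln(0.203) = -16600 J.
Q = ΔU + W = -16600 J.

-16600 J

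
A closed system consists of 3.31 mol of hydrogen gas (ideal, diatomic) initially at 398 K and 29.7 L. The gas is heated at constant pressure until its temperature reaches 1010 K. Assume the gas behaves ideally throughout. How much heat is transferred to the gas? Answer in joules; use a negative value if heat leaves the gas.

P₁ = nRT₁/V₁ = 3.31×8.314×398/29.7 = 369 kPa.
Isobaric: P stays 369 kPa; V/T = const ⇒ T₂ = 1010 K, V₂ = 75.4 L.
W = PΔV = 369×(75.4−29.7) kPa·L = 16800 J.
ΔU = nCvΔT = 3.31×20.8×(1010−398) = 42100 J.
Q = ΔU + W = nCpΔT = 58900 J.

58900 J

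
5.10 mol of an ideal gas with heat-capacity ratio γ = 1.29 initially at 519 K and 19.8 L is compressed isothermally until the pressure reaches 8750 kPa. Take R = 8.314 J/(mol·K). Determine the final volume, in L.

2.52 L

P₁ = nRT₁/V₁ = 5.10×8.314×519/19.8 = 1110 kPa.
Isothermal: T stays 519 K; PV = const ⇒ V₂ = 2.52 L, P₂ = 8750 kPa.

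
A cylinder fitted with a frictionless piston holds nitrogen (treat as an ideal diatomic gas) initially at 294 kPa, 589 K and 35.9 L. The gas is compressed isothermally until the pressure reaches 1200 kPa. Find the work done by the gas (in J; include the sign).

-14800 J

n = P₁V₁/(RT₁) = 294×35.9/(8.314×589) = 2.16 mol.
Isothermal: T stays 589 K; PV = const ⇒ V₂ = 8.80 L, P₂ = 1200 kPa.
W = nRT ln(V₂/V₁) = 2.16×8.314×589×ln(0.245) = -14800 J.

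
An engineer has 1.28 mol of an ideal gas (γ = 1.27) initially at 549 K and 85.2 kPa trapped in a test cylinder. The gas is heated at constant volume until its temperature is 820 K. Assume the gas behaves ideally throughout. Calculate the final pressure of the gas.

127 kPa

V₁ = nRT₁/P₁ = 1.28×8.314×549/85.2 = 68.6 L.
Isochoric: V stays 68.6 L; P/T = const ⇒ T₂ = 820 K, P₂ = 127 kPa.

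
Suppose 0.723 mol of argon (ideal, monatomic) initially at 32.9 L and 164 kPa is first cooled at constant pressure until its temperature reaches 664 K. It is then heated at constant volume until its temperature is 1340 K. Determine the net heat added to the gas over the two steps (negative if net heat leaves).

2580 J

T₁ = P₁V₁/(nR) = 164×32.9/(0.723×8.314) = 898 K.
Step 1 — Isobaric: P stays 164 kPa; V/T = const ⇒ T₂ = 664 K, V₂ = 24.3 L.
W = PΔV = 164×(24.3−32.9) kPa·L = -1400 J.
ΔU = nCvΔT = 0.723×12.5×(664−898) = -2110 J.
Q = ΔU + W = nCpΔT = -3510 J.
State after step 1: P = 164 kPa, V = 24.3 L, T = 664 K.
Step 2 — Isochoric: V stays 24.3 L; P/T = const ⇒ T₂ = 1340 K, P₂ = 331 kPa.
W = 0 (no volume change).
ΔU = nCvΔT = 0.723×12.5×(1340−664) = 6100 J.
Q = ΔU = 6100 J.
Net over both steps: W = -1400 J, Q = 2580 J, ΔU = 3990 J.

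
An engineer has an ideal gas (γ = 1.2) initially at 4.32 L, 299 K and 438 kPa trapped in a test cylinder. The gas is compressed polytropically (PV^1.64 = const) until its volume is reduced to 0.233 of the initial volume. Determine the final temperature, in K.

760 K

Polytropic n=1.64: T₂ = T₁(V₁/V₂)^(n−1) = 299×(4.29)^0.64 = 760 K; P₂ = P₁(V₁/V₂)^n = 4780 kPa.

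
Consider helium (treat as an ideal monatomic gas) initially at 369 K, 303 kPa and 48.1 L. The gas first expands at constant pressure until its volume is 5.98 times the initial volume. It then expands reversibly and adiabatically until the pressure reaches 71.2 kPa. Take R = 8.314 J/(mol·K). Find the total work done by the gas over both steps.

130000 J

n = P₁V₁/(RT₁) = 303×48.1/(8.314×369) = 4.75 mol.
Step 1 — Isobaric: P stays 303 kPa; V/T = const ⇒ T₂ = 2210 K, V₂ = 288 L.
W = PΔV = 303×(288−48.1) kPa·L = 72600 J.
ΔU = nCvΔT = 4.75×12.5×(2210−369) = 109000 J.
Q = ΔU + W = nCpΔT = 181000 J.
State after step 1: P = 303 kPa, V = 288 L, T = 2210 K.
Step 2 — Adiabatic: T₂/T₁ = (P₂/P₁)^((γ−1)/γ) ⇒ T₂ = 2210×(0.235)^0.400 = 1240 K; V₂ = 686 L.
ΔU = nCvΔT = 4.75×12.5×(1240−2210) = -57500 J.
Q = 0 for an adiabatic process, so W = −ΔU = 57500 J.
Net over both steps: W = 130000 J, Q = 181000 J, ΔU = 51400 J.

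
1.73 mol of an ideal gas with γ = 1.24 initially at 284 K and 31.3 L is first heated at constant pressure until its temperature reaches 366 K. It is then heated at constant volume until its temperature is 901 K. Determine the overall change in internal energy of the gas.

37000 J

P₁ = nRT₁/V₁ = 1.73×8.314×284/31.3 = 131 kPa.
Step 1 — Isobaric: P stays 131 kPa; V/T = const ⇒ T₂ = 366 K, V₂ = 40.3 L.
W = PΔV = 131×(40.3−31.3) kPa·L = 1180 J.
ΔU = nCvΔT = 1.73×34.6×(366−284) = 4910 J.
Q = ΔU + W = nCpΔT = 6090 J.
State after step 1: P = 131 kPa, V = 40.3 L, T = 366 K.
Step 2 — Isochoric: V stays 40.3 L; P/T = const ⇒ T₂ = 901 K, P₂ = 321 kPa.
W = 0 (no volume change).
ΔU = nCvΔT = 1.73×34.6×(901−366) = 32100 J.
Q = ΔU = 32100 J.
Net over both steps: W = 1180 J, Q = 38200 J, ΔU = 37000 J.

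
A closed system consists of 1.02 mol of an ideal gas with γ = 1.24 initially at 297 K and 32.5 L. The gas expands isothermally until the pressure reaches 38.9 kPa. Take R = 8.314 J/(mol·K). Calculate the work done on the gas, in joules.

P₁ = nRT₁/V₁ = 1.02×8.314×297/32.5 = 77.5 kPa.
Isothermal: T stays 297 K; PV = const ⇒ V₂ = 64.7 L, P₂ = 38.9 kPa.
W = nRT ln(V₂/V₁) = 1.02×8.314×297×ln(1.99) = 1740 J.
Work done on the gas = −W_by = -1740 J.

-1740 J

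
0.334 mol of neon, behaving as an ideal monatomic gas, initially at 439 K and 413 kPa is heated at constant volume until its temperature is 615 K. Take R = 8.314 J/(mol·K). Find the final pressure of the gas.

V₁ = nRT₁/P₁ = 0.334×8.314×439/413 = 2.95 L.
Isochoric: V stays 2.95 L; P/T = const ⇒ T₂ = 615 K, P₂ = 579 kPa.

579 kPa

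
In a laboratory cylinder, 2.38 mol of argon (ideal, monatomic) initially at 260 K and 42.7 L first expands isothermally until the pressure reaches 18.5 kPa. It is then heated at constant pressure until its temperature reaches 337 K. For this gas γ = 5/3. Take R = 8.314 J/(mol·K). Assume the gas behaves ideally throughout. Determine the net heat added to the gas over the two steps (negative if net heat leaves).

13400 J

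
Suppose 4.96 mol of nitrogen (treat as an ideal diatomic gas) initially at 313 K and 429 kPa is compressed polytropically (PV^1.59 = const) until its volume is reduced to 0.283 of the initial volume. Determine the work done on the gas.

V₁ = nRT₁/P₁ = 4.96×8.314×313/429 = 30.1 L.
Polytropic n=1.59: T₂ = T₁(V₁/V₂)^(n−1) = 313×(3.53)^0.59 = 659 K; P₂ = P₁(V₁/V₂)^n = 3190 kPa.
W = (P₁V₁−P₂V₂)/(n−1) = (429×30.1−3190×8.51)/0.59 = -24200 J.
Work done on the gas = −W_by = 24200 J.

24200 J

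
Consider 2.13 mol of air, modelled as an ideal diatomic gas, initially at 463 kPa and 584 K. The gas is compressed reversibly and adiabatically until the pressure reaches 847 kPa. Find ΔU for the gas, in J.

4870 J

V₁ = nRT₁/P₁ = 2.13×8.314×584/463 = 22.3 L.
Adiabatic: T₂/T₁ = (P₂/P₁)^((γ−1)/γ) ⇒ T₂ = 584×(1.83)^0.286 = 694 K; V₂ = 14.5 L.
For an ideal gas ΔU = nCvΔT with Cv = (5/2)R = 20.8 J/(mol·K).
ΔU = 2.13×20.8×(694−584) = 4870 J.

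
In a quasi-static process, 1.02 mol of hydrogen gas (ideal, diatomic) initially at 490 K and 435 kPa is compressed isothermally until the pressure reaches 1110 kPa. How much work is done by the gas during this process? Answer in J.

V₁ = nRT₁/P₁ = 1.02×8.314×490/435 = 9.55 L.
Isothermal: T stays 490 K; PV = const ⇒ V₂ = 3.74 L, P₂ = 1110 kPa.
W = nRT ln(V₂/V₁) = 1.02×8.314×490×ln(0.392) = -3890 J.

-3890 J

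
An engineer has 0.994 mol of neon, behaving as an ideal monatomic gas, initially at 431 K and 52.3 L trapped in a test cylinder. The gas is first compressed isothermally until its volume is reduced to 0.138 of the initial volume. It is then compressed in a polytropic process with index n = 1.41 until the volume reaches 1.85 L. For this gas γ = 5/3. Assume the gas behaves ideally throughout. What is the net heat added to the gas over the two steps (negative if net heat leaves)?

P₁ = nRT₁/V₁ = 0.994×8.314×431/52.3 = 68.1 kPa.
Step 1 — Isothermal: T stays 431 K; PV = const ⇒ V₂ = 7.22 L, P₂ = 494 kPa.
ΔU = 0 (ideal gas, T constant).
W = nRT ln(V₂/V₁) = 0.994×8.314×431×ln(0.138) = -7050 J.
Q = ΔU + W = -7050 J.
State after step 1: P = 494 kPa, V = 7.22 L, T = 431 K.
Step 2 — Polytropic n=1.41: T₂ = T₁(V₁/V₂)^(n−1) = 431×(3.90)^0.41 = 753 K; P₂ = P₁(V₁/V₂)^n = 3360 kPa.
W = (P₁V₁−P₂V₂)/(n−1) = (494×7.22−3360×1.85)/0.41 = -6490 J.
ΔU = nCvΔT = 0.994×12.5×(753−431) = 3990 J.
Q = ΔU + W = -2500 J.
Net over both steps: W = -13500 J, Q = -9550 J, ΔU = 3990 J.

-9550 J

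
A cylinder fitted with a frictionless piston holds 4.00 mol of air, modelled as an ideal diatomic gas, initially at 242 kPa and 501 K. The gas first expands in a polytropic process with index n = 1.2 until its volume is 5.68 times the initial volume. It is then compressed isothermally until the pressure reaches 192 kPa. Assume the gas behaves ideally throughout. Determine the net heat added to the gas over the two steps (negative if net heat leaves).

V₁ = nRT₁/P₁ = 4.00×8.314×501/242 = 68.8 L.
Step 1 — Polytropic n=1.2: T₂ = T₁(V₁/V₂)^(n−1) = 501×(0.176)^0.20 = 354 K; P₂ = P₁(V₁/V₂)^n = 30.1 kPa.
W = (P₁V₁−P₂V₂)/(n−1) = (242×68.8−30.1×391)/0.20 = 24400 J.
ΔU = nCvΔT = 4.00×20.8×(354−501) = -12200 J.
Q = ΔU + W = 12200 J.
State after step 1: P = 30.1 kPa, V = 391 L, T = 354 K.
Step 2 — Isothermal: T stays 354 K; PV = const ⇒ V₂ = 61.3 L, P₂ = 192 kPa.
ΔU = 0 (ideal gas, T constant).
W = nRT ln(V₂/V₁) = 4.00×8.314×354×ln(0.157) = -21800 J.
Q = ΔU + W = -21800 J.
Net over both steps: W = 2640 J, Q = -9590 J, ΔU = -12200 J.

-9590 J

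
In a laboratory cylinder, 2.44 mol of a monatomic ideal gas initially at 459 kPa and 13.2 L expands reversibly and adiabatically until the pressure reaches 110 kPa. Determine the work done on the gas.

T₁ = P₁V₁/(nR) = 459×13.2/(2.44×8.314) = 299 K.
Adiabatic: T₂/T₁ = (P₂/P₁)^((γ−1)/γ) ⇒ T₂ = 299×(0.240)^0.400 = 169 K; V₂ = 31.1 L.
ΔU = nCvΔT = 2.44×12.5×(169−299) = -3960 J.
Q = 0 for an adiabatic process, so W = −ΔU = 3960 J.
Work done on the gas = −W_by = -3960 J.

-3960 J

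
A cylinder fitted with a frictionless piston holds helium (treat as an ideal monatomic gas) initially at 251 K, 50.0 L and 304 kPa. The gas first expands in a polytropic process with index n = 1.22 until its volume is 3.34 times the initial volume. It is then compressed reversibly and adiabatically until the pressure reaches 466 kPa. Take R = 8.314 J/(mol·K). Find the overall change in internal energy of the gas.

14600 J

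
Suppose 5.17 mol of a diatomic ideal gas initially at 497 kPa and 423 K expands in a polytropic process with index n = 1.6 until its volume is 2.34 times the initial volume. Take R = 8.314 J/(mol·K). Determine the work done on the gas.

V₁ = nRT₁/P₁ = 5.17×8.314×423/497 = 36.6 L.
Polytropic n=1.6: T₂ = T₁(V₁/V₂)^(n−1) = 423×(0.427)^0.60 = 254 K; P₂ = P₁(V₁/V₂)^n = 128 kPa.
W = (P₁V₁−P₂V₂)/(n−1) = (497×36.6−128×85.6)/0.60 = 12100 J.
Work done on the gas = −W_by = -12100 J.

-12100 J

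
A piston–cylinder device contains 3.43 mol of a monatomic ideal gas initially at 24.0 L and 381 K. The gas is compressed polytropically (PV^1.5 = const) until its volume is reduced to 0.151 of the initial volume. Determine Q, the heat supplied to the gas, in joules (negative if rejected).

-8550 J

P₁ = nRT₁/V₁ = 3.43×8.314×381/24.0 = 453 kPa.
Polytropic n=1.5: T₂ = T₁(V₁/V₂)^(n−1) = 381×(6.62)^0.50 = 980 K; P₂ = P₁(V₁/V₂)^n = 7720 kPa.
W = (P₁V₁−P₂V₂)/(n−1) = (453×24.0−7720×3.62)/0.50 = -34200 J.
ΔU = nCvΔT = 3.43×12.5×(980−381) = 25600 J.
Q = ΔU + W = -8550 J.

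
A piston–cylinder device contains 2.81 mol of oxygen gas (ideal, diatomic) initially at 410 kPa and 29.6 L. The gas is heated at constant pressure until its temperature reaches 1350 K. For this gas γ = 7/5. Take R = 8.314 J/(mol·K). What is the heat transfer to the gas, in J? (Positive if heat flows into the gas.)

T₁ = P₁V₁/(nR) = 410×29.6/(2.81×8.314) = 519 K.
Isobaric: P stays 410 kPa; V/T = const ⇒ T₂ = 1350 K, V₂ = 76.9 L.
W = PΔV = 410×(76.9−29.6) kPa·L = 19400 J.
ΔU = nCvΔT = 2.81×20.8×(1350−519) = 48500 J.
Q = ΔU + W = nCpΔT = 67900 J.

67900 J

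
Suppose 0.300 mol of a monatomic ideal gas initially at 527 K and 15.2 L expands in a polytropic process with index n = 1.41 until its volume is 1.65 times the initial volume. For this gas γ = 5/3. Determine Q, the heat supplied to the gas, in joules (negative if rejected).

229 J

P₁ = nRT₁/V₁ = 0.300×8.314×527/15.2 = 86.5 kPa.
Polytropic n=1.41: T₂ = T₁(V₁/V₂)^(n−1) = 527×(0.606)^0.41 = 429 K; P₂ = P₁(V₁/V₂)^n = 42.7 kPa.
W = (P₁V₁−P₂V₂)/(n−1) = (86.5×15.2−42.7×25.1)/0.41 = 595 J.
ΔU = nCvΔT = 0.300×12.5×(429−527) = -366 J.
Q = ΔU + W = 229 J.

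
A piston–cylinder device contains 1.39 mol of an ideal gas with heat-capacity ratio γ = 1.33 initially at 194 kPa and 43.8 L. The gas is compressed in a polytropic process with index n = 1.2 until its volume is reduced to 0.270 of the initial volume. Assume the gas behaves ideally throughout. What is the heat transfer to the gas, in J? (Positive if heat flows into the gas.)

-5010 J

T₁ = P₁V₁/(nR) = 194×43.8/(1.39×8.314) = 735 K.
Polytropic n=1.2: T₂ = T₁(V₁/V₂)^(n−1) = 735×(3.70)^0.20 = 955 K; P₂ = P₁(V₁/V₂)^n = 934 kPa.
W = (P₁V₁−P₂V₂)/(n−1) = (194×43.8−934×11.8)/0.20 = -12700 J.
ΔU = nCvΔT = 1.39×25.2×(955−735) = 7710 J.
Q = ΔU + W = -5010 J.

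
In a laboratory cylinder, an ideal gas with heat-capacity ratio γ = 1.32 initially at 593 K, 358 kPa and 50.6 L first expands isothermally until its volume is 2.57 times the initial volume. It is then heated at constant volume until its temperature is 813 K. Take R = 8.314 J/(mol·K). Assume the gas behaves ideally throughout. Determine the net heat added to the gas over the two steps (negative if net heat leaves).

38100 J

n = P₁V₁/(RT₁) = 358×50.6/(8.314×593) = 3.67 mol.
Step 1 — Isothermal: T stays 593 K; PV = const ⇒ V₂ = 130 L, P₂ = 139 kPa.
ΔU = 0 (ideal gas, T constant).
W = nRT ln(V₂/V₁) = 3.67×8.314×593×ln(2.57) = 17100 J.
Q = ΔU + W = 17100 J.
State after step 1: P = 139 kPa, V = 130 L, T = 593 K.
Step 2 — Isochoric: V stays 130 L; P/T = const ⇒ T₂ = 813 K, P₂ = 191 kPa.
W = 0 (no volume change).
ΔU = nCvΔT = 3.67×26.0×(813−593) = 21000 J.
Q = ΔU = 21000 J.
Net over both steps: W = 17100 J, Q = 38100 J, ΔU = 21000 J.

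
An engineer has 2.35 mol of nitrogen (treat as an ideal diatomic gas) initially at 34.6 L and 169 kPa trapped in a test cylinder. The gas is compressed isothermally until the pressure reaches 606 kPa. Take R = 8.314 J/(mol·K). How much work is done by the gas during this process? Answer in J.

-7470 J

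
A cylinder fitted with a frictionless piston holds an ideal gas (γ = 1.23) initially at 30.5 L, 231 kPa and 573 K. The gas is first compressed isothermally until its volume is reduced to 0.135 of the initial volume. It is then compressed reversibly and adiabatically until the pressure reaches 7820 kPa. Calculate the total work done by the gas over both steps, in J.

-24200 J

n = P₁V₁/(RT₁) = 231×30.5/(8.314×573) = 1.48 mol.
Step 1 — Isothermal: T stays 573 K; PV = const ⇒ V₂ = 4.12 L, P₂ = 1710 kPa.
ΔU = 0 (ideal gas, T constant).
W = nRT ln(V₂/V₁) = 1.48×8.314×573×ln(0.135) = -14100 J.
Q = ΔU + W = -14100 J.
State after step 1: P = 1710 kPa, V = 4.12 L, T = 573 K.
Step 2 — Adiabatic: T₂/T₁ = (P₂/P₁)^((γ−1)/γ) ⇒ T₂ = 573×(4.57)^0.187 = 761 K; V₂ = 1.20 L.
ΔU = nCvΔT = 1.48×36.1×(761−573) = 10100 J.
Q = 0 for an adiabatic process, so W = −ΔU = -10100 J.
Net over both steps: W = -24200 J, Q = -14100 J, ΔU = 10100 J.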